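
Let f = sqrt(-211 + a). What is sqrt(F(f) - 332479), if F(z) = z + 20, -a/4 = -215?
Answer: sqrt(-332459 + sqrt(649)) ≈ 576.57*I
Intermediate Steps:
a = 860 (a = -4*(-215) = 860)
f = sqrt(649) (f = sqrt(-211 + 860) = sqrt(649) ≈ 25.475)
F(z) = 20 + z
sqrt(F(f) - 332479) = sqrt((20 + sqrt(649)) - 332479) = sqrt(-332459 + sqrt(649))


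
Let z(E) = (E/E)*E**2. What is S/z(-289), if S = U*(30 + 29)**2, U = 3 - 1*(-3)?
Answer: 20886/83521 ≈ 0.25007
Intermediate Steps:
U = 6 (U = 3 + 3 = 6)
S = 20886 (S = 6*(30 + 29)**2 = 6*59**2 = 6*3481 = 20886)
z(E) = E**2 (z(E) = 1*E**2 = E**2)
S/z(-289) = 20886/((-289)**2) = 20886/83521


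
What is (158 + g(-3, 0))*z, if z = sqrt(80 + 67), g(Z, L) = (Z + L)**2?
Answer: 1169*sqrt(3) ≈ 2024.8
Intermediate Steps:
g(Z, L) = (L + Z)**2
z = 7*sqrt(3) (z = sqrt(147) = 7*sqrt(3) ≈ 12.124)
(158 + g(-3, 0))*z = (158 + (0 - 3)**2)*(7*sqrt(3)) = (158 + (-3)**2)*(7*sqrt(3)) = (158 + 9)*(7*sqrt(3)) = 167*(7*sqrt(3)) = 1169*sqrt(3)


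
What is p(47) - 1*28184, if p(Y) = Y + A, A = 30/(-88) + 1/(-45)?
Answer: -55711979/1980 ≈ -28137.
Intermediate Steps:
A = -719/1980 (A = 30*(-1/88) + 1*(-1/45) = -15/44 - 1/45 = -719/1980 ≈ -0.36313)
p(Y) = -719/1980 + Y (p(Y) = Y - 719/1980 = -719/1980 + Y)
p(47) - 1*28184 = (-719/1980 + 47) - 1*28184 = 92341/1980 - 28184 = -55711979/1980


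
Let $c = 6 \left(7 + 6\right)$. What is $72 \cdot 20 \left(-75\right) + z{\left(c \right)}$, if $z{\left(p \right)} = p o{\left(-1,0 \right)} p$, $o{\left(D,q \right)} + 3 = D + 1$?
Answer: $-126252$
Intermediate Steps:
$c = 78$ ($c = 6 \cdot 13 = 78$)
$o{\left(D,q \right)} = -2 + D$ ($o{\left(D,q \right)} = -3 + \left(D + 1\right) = -3 + \left(1 + D\right) = -2 + D$)
$z{\left(p \right)} = - 3 p^{2}$ ($z{\left(p \right)} = p \left(-2 - 1\right) p = p \left(-3\right) p = - 3 p p = - 3 p^{2}$)
$72 \cdot 20 \left(-75\right) + z{\left(c \right)} = 72 \cdot 20 \left(-75\right) - 3 \cdot 78^{2} = 1440 \left(-75\right) - 18252 = -108000 - 18252 = -126252$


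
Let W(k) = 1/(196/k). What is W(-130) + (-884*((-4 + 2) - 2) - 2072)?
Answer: 143407/98 ≈ 1463.3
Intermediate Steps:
W(k) = k/196
W(-130) + (-884*((-4 + 2) - 2) - 2072) = (1/196)*(-130) + (-884*((-4 + 2) - 2) - 2072) = -65/98 + (-884*(-2 - 2) - 2072) = -65/98 + (-884*(-4) - 2072) = -65/98 + (3536 - 2072) = -65/98 + 1464 = 143407/98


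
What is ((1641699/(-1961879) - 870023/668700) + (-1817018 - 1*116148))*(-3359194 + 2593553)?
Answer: 1941772526434132686714197/1311908487300 ≈ 1.4801e+12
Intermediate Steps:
((1641699/(-1961879) - 870023/668700) + (-1817018 - 1*116148))*(-3359194 + 2593553) = ((1641699*(-1/1961879) - 870023*1/668700) + (-1817018 - 116148))*(-765641) = ((-1641699/1961879 - 870023/668700) - 1933166)*(-765641) = (-2804683974517/1311908487300 - 1933166)*(-765641) = -2536139687443766317/1311908487300*(-765641) = 1941772526434132686714197/1311908487300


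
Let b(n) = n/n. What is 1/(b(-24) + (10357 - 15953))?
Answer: -1/5595 ≈ -0.00017873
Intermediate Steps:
b(n) = 1
1/(b(-24) + (10357 - 15953)) = 1/(1 + (10357 - 15953)) = 1/(1 - 5596) = 1/(-5595) = -1/5595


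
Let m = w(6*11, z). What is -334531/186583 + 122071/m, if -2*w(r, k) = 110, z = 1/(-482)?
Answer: -22794772598/10262065 ≈ -2221.3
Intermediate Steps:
z = -1/482 ≈ -0.0020747
w(r, k) = -55 (w(r, k) = -½*110 = -55)
m = -55
-334531/186583 + 122071/m = -334531/186583 + 122071/(-55) = -334531*1/186583 + 122071*(-1/55) = -334531/186583 - 122071/55 = -22794772598/10262065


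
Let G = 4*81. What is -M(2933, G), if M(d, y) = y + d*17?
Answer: -50185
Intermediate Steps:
G = 324
M(d, y) = y + 17*d
-M(2933, G) = -(324 + 17*2933) = -(324 + 49861) = -1*50185 = -50185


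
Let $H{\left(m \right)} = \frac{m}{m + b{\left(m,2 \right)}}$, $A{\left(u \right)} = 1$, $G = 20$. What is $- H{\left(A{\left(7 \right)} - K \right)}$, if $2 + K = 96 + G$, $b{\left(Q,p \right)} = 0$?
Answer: $-1$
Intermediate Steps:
$K = 114$ ($K = -2 + \left(96 + 20\right) = -2 + 116 = 114$)
$H{\left(m \right)} = 1$ ($H{\left(m \right)} = \frac{m}{m + 0} = \frac{m}{m} = 1$)
$- H{\left(A{\left(7 \right)} - K \right)} = \left(-1\right) 1 = -1$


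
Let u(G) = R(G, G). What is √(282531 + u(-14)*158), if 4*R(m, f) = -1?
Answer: √1129966/2 ≈ 531.50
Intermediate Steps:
R(m, f) = -¼ (R(m, f) = (¼)*(-1) = -¼)
u(G) = -¼
√(282531 + u(-14)*158) = √(282531 - ¼*158) = √(282531 - 79/2) = √(564983/2) = √1129966/2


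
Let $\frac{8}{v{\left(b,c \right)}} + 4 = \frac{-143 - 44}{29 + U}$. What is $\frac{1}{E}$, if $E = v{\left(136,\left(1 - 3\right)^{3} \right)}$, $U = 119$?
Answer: $- \frac{779}{1184} \approx -0.65794$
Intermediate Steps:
$v{\left(b,c \right)} = - \frac{1184}{779}$ ($v{\left(b,c \right)} = \frac{8}{-4 + \frac{-143 - 44}{29 + 119}} = \frac{8}{-4 - \frac{187}{148}} = \frac{8}{- \frac{779}{148}} = 8 \left(- \frac{148}{779}\right) = - \frac{1184}{779}$)
$E = - \frac{1184}{779} \approx -1.5199$
$\frac{1}{E} = \frac{1}{- \frac{1184}{779}} = - \frac{779}{1184}$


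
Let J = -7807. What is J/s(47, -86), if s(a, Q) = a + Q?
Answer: 7807/39 ≈ 200.18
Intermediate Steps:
s(a, Q) = Q + a
J/s(47, -86) = -7807/(-86 + 47) = -7807/(-39) = -7807*(-1/39) = 7807/39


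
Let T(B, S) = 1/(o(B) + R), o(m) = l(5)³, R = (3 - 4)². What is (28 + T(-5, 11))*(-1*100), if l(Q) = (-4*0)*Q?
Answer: -2900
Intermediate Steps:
l(Q) = 0 (l(Q) = 0*Q = 0)
R = 1 (R = (-1)² = 1)
o(m) = 0 (o(m) = 0³ = 0)
T(B, S) = 1 (T(B, S) = 1/(0 + 1) = 1/1 = 1)
(28 + T(-5, 11))*(-1*100) = (28 + 1)*(-1*100) = 29*(-100) = -2900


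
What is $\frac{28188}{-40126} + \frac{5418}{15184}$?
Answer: $- \frac{52650981}{152318296} \approx -0.34566$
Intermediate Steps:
$\frac{28188}{-40126} + \frac{5418}{15184} = 28188 \left(- \frac{1}{40126}\right) + 5418 \cdot \frac{1}{15184} = - \frac{14094}{20063} + \frac{2709}{7592} = - \frac{52650981}{152318296}$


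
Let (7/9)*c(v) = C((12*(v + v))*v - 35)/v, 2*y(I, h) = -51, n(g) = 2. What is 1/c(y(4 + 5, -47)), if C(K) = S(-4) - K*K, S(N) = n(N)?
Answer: 17/207819462 ≈ 8.1802e-8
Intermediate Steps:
S(N) = 2
y(I, h) = -51/2 (y(I, h) = (½)*(-51) = -51/2)
C(K) = 2 - K² (C(K) = 2 - K*K = 2 - K²)
c(v) = 9*(2 - (-35 + 24*v²)²)/(7*v) (c(v) = 9*((2 - ((12*(v + v))*v - 35)²)/v)/7 = 9*((2 - ((12*(2*v))*v - 35)²)/v)/7 = 9*((2 - ((24*v)*v - 35)²)/v)/7 = 9*((2 - (24*v² - 35)²)/v)/7 = 9*((2 - (-35 + 24*v²)²)/v)/7 = 9*(2 - (-35 + 24*v²)²)/(7*v))
1/c(y(4 + 5, -47)) = 1/(9*(2 - (-35 + 24*(-51/2)²)²)/(7*(-51/2))) = 1/((9/7)*(-2/51)*(2 - (-35 + 24*(2601/4))²)) = 1/((9/7)*(-2/51)*(2 - (-35 + 15606)²)) = 1/((9/7)*(-2/51)*(2 - 1*15571²)) = 1/((9/7)*(-2/51)*(2 - 1*242456041)) = 1/((9/7)*(-2/51)*(2 - 242456041)) = 1/((9/7)*(-2/51)*(-242456039)) = 1/(207819462/17) = 17/207819462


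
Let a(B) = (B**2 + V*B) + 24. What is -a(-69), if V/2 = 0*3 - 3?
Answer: -5199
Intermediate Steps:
V = -6 (V = 2*(0*3 - 3) = 2*(0 - 3) = 2*(-3) = -6)
a(B) = 24 + B**2 - 6*B (a(B) = (B**2 - 6*B) + 24 = 24 + B**2 - 6*B)
-a(-69) = -(24 + (-69)**2 - 6*(-69)) = -(24 + 4761 + 414) = -1*5199 = -5199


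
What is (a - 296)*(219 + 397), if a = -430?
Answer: -447216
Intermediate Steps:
(a - 296)*(219 + 397) = (-430 - 296)*(219 + 397) = -726*616 = -447216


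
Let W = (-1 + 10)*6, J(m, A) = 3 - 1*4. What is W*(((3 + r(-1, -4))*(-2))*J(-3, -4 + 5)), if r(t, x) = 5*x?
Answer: -1836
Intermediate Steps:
J(m, A) = -1 (J(m, A) = 3 - 4 = -1)
W = 54 (W = 9*6 = 54)
W*(((3 + r(-1, -4))*(-2))*J(-3, -4 + 5)) = 54*(((3 + 5*(-4))*(-2))*(-1)) = 54*(((3 - 20)*(-2))*(-1)) = 54*(-17*(-2)*(-1)) = 54*(34*(-1)) = 54*(-34) = -1836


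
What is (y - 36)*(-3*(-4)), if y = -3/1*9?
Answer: -756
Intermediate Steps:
y = -27 (y = -3*1*9 = -3*9 = -27)
(y - 36)*(-3*(-4)) = (-27 - 36)*(-3*(-4)) = -63*12 = -756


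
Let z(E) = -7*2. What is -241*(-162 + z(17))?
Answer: 42416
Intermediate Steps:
z(E) = -14
-241*(-162 + z(17)) = -241*(-162 - 14) = -241*(-176) = 42416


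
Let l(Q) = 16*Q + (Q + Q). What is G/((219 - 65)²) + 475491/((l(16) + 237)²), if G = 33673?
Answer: 19978489/6352500 ≈ 3.1450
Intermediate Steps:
l(Q) = 18*Q (l(Q) = 16*Q + 2*Q = 18*Q)
G/((219 - 65)²) + 475491/((l(16) + 237)²) = 33673/((219 - 65)²) + 475491/((18*16 + 237)²) = 33673/(154²) + 475491/((288 + 237)²) = 33673/23716 + 475491/(525²) = 33673*(1/23716) + 475491/275625 = 33673/23716 + 475491*(1/275625) = 33673/23716 + 158497/91875 = 19978489/6352500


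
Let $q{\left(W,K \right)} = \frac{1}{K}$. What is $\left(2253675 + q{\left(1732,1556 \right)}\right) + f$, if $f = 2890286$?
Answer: $\frac{8004003317}{1556} \approx 5.144 \cdot 10^{6}$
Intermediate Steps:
$\left(2253675 + q{\left(1732,1556 \right)}\right) + f = \left(2253675 + \frac{1}{1556}\right) + 2890286 = \frac{3506718301}{1556} + 2890286 = \frac{8004003317}{1556}$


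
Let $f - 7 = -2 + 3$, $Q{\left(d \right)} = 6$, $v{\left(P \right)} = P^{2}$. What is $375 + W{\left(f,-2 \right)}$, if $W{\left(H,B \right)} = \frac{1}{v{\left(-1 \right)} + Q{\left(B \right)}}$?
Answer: $\frac{2626}{7} \approx 375.14$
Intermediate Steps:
$f = 8$ ($f = 7 + \left(-2 + 3\right) = 7 + 1 = 8$)
$W{\left(H,B \right)} = \frac{1}{7}$ ($W{\left(H,B \right)} = \frac{1}{\left(-1\right)^{2} + 6} = \frac{1}{1 + 6} = \frac{1}{7}$)
$375 + W{\left(f,-2 \right)} = 375 + \frac{1}{7} = \frac{2626}{7}$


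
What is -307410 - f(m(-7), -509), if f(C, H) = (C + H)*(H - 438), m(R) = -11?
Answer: -799850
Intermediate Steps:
f(C, H) = (-438 + H)*(C + H) (f(C, H) = (C + H)*(-438 + H) = (-438 + H)*(C + H))
-307410 - f(m(-7), -509) = -307410 - ((-509)² - 438*(-11) - 438*(-509) - 11*(-509)) = -307410 - (259081 + 4818 + 222942 + 5599) = -307410 - 1*492440 = -307410 - 492440 = -799850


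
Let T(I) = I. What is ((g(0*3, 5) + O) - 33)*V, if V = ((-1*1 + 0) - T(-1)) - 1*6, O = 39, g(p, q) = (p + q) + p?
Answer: -66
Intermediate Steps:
g(p, q) = q + 2*p
V = -6 (V = ((-1*1 + 0) - 1*(-1)) - 1*6 = ((-1 + 0) + 1) - 6 = (-1 + 1) - 6 = 0 - 6 = -6)
((g(0*3, 5) + O) - 33)*V = (((5 + 2*(0*3)) + 39) - 33)*(-6) = (((5 + 2*0) + 39) - 33)*(-6) = (((5 + 0) + 39) - 33)*(-6) = ((5 + 39) - 33)*(-6) = (44 - 33)*(-6) = 11*(-6) = -66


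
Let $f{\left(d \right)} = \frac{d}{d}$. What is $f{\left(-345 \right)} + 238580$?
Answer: $238581$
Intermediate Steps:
$f{\left(d \right)} = 1$
$f{\left(-345 \right)} + 238580 = 1 + 238580 = 238581$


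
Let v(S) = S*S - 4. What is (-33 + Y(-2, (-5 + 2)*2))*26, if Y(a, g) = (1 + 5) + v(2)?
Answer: -702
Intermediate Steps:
v(S) = -4 + S² (v(S) = S² - 4 = -4 + S²)
Y(a, g) = 6 (Y(a, g) = (1 + 5) + (-4 + 2²) = 6 + (-4 + 4) = 6 + 0 = 6)
(-33 + Y(-2, (-5 + 2)*2))*26 = (-33 + 6)*26 = -27*26 = -702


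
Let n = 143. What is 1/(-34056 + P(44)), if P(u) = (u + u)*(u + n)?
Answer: -1/17600 ≈ -5.6818e-5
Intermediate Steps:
P(u) = 2*u*(143 + u) (P(u) = (u + u)*(u + 143) = (2*u)*(143 + u) = 2*u*(143 + u))
1/(-34056 + P(44)) = 1/(-34056 + 2*44*(143 + 44)) = 1/(-34056 + 2*44*187) = 1/(-34056 + 16456) = 1/(-17600) = -1/17600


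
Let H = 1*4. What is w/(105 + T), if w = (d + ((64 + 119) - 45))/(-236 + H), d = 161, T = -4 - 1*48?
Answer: -299/12296 ≈ -0.024317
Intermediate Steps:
T = -52 (T = -4 - 48 = -52)
H = 4
w = -299/232 (w = (161 + ((64 + 119) - 45))/(-236 + 4) = (161 + (183 - 45))/(-232) = (161 + 138)*(-1/232) = 299*(-1/232) = -299/232 ≈ -1.2888)
w/(105 + T) = -299/232/(105 - 52) = -299/232/53 = (1/53)*(-299/232) = -299/12296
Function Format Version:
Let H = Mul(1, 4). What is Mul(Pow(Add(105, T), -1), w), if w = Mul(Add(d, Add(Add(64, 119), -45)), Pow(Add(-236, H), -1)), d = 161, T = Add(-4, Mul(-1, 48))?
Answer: Rational(-299, 12296) ≈ -0.024317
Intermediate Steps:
T = -52 (T = Add(-4, -48) = -52)
H = 4
w = Rational(-299, 232) (w = Mul(Add(161, Add(Add(64, 119), -45)), Pow(Add(-236, 4), -1)) = Mul(Add(161, Add(183, -45)), Pow(-232, -1)) = Mul(Add(161, 138), Rational(-1, 232)) = Mul(299, Rational(-1, 232)) = Rational(-299, 232) ≈ -1.2888)
Mul(Pow(Add(105, T), -1), w) = Mul(Pow(Add(105, -52), -1), Rational(-299, 232)) = Mul(Pow(53, -1), Rational(-299, 232)) = Mul(Rational(1, 53), Rational(-299, 232)) = Rational(-299, 12296)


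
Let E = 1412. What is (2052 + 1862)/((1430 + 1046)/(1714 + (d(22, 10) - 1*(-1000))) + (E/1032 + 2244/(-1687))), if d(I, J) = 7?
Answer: 1545122429508/374242045 ≈ 4128.7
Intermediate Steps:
(2052 + 1862)/((1430 + 1046)/(1714 + (d(22, 10) - 1*(-1000))) + (E/1032 + 2244/(-1687))) = (2052 + 1862)/((1430 + 1046)/(1714 + (7 - 1*(-1000))) + (1412/1032 + 2244/(-1687))) = 3914/(2476/(1714 + (7 + 1000)) + (1412*(1/1032) + 2244*(-1/1687))) = 3914/(2476/(1714 + 1007) + (353/258 - 2244/1687)) = 3914/(2476/2721 + 16559/435246) = 3914/(374242045/394768122) = 3914*(394768122/374242045) = 1545122429508/374242045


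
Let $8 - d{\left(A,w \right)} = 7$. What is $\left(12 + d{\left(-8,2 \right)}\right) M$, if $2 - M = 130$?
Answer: $-1664$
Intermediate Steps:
$M = -128$ ($M = 2 - 130 = -128$)
$d{\left(A,w \right)} = 1$ ($d{\left(A,w \right)} = 8 - 7 = 1$)
$\left(12 + d{\left(-8,2 \right)}\right) M = \left(12 + 1\right) \left(-128\right) = 13 \left(-128\right) = -1664$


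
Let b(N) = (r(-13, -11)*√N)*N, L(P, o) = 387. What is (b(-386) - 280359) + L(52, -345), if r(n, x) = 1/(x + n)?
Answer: -279972 + 193*I*√386/12 ≈ -2.7997e+5 + 315.99*I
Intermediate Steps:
r(n, x) = 1/(n + x)
b(N) = -N^(3/2)/24 (b(N) = (√N/(-13 - 11))*N = (√N/(-24))*N = (-√N/24)*N = -N^(3/2)/24)
(b(-386) - 280359) + L(52, -345) = (-(-193)*I*√386/12 - 280359) + 387 = (193*I*√386/12 - 280359) + 387 = (-280359 + 193*I*√386/12) + 387 = -279972 + 193*I*√386/12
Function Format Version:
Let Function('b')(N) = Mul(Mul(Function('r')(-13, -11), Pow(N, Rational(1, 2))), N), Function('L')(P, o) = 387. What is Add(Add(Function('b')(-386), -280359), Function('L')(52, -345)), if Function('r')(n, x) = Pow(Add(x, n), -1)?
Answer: Add(-279972, Mul(Rational(193, 12), I, Pow(386, Rational(1, 2)))) ≈ Add(-2.7997e+5, Mul(315.99, I))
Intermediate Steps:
Function('r')(n, x) = Pow(Add(n, x), -1)
Function('b')(N) = Mul(Rational(-1, 24), Pow(N, Rational(3, 2))) (Function('b')(N) = Mul(Mul(Pow(Add(-13, -11), -1), Pow(N, Rational(1, 2))), N) = Mul(Mul(Pow(-24, -1), Pow(N, Rational(1, 2))), N) = Mul(Mul(Rational(-1, 24), Pow(N, Rational(1, 2))), N) = Mul(Rational(-1, 24), Pow(N, Rational(3, 2))))
Add(Add(Function('b')(-386), -280359), Function('L')(52, -345)) = Add(Add(Mul(Rational(-1, 24), Pow(-386, Rational(3, 2))), -280359), 387) = Add(Add(Mul(Rational(-1, 24), Mul(-386, I, Pow(386, Rational(1, 2)))), -280359), 387) = Add(Add(Mul(Rational(193, 12), I, Pow(386, Rational(1, 2))), -280359), 387) = Add(Add(-280359, Mul(Rational(193, 12), I, Pow(386, Rational(1, 2)))), 387) = Add(-279972, Mul(Rational(193, 12), I, Pow(386, Rational(1, 2))))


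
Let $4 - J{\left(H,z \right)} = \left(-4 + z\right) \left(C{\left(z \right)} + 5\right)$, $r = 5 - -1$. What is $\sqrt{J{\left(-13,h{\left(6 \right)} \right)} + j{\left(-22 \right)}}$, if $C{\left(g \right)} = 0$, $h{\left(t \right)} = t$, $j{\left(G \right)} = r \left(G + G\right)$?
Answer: $3 i \sqrt{30} \approx 16.432 i$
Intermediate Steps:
$r = 6$ ($r = 5 + 1 = 6$)
$j{\left(G \right)} = 12 G$ ($j{\left(G \right)} = 6 \left(G + G\right) = 6 \cdot 2 G = 12 G$)
$J{\left(H,z \right)} = 24 - 5 z$ ($J{\left(H,z \right)} = 4 - \left(-4 + z\right) \left(0 + 5\right) = 4 - \left(-4 + z\right) 5 = 4 - \left(-20 + 5 z\right) = 24 - 5 z$)
$\sqrt{J{\left(-13,h{\left(6 \right)} \right)} + j{\left(-22 \right)}} = \sqrt{\left(24 - 30\right) + 12 \left(-22\right)} = \sqrt{\left(24 - 30\right) - 264} = \sqrt{-6 - 264} = \sqrt{-270} = 3 i \sqrt{30}$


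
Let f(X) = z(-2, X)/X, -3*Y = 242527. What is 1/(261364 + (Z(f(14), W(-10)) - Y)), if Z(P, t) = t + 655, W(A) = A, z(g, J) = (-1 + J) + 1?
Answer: 3/1028554 ≈ 2.9167e-6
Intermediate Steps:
Y = -242527/3 (Y = -⅓*242527 = -242527/3 ≈ -80842.)
z(g, J) = J
f(X) = 1 (f(X) = X/X = 1)
Z(P, t) = 655 + t
1/(261364 + (Z(f(14), W(-10)) - Y)) = 1/(261364 + ((655 - 10) - 1*(-242527/3))) = 1/(261364 + (645 + 242527/3)) = 1/(261364 + 244462/3) = 1/(1028554/3) = 3/1028554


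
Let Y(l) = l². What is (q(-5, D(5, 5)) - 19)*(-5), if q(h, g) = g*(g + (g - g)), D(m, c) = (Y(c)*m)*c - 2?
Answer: -1940550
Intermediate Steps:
D(m, c) = -2 + m*c³ (D(m, c) = (c²*m)*c - 2 = (m*c²)*c - 2 = m*c³ - 2 = -2 + m*c³)
q(h, g) = g² (q(h, g) = g*(g + 0) = g*g = g²)
(q(-5, D(5, 5)) - 19)*(-5) = ((-2 + 5*5³)² - 19)*(-5) = ((-2 + 5*125)² - 19)*(-5) = ((-2 + 625)² - 19)*(-5) = (623² - 19)*(-5) = (388129 - 19)*(-5) = 388110*(-5) = -1940550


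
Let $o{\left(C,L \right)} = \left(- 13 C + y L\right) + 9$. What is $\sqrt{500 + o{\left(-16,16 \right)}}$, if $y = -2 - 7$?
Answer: $\sqrt{573} \approx 23.937$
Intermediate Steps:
$y = -9$ ($y = -2 - 7 = -9$)
$o{\left(C,L \right)} = 9 - 13 C - 9 L$ ($o{\left(C,L \right)} = \left(- 13 C - 9 L\right) + 9 = 9 - 13 C - 9 L$)
$\sqrt{500 + o{\left(-16,16 \right)}} = \sqrt{500 - -73} = \sqrt{500 + \left(9 + 208 - 144\right)} = \sqrt{500 + 73} = \sqrt{573}$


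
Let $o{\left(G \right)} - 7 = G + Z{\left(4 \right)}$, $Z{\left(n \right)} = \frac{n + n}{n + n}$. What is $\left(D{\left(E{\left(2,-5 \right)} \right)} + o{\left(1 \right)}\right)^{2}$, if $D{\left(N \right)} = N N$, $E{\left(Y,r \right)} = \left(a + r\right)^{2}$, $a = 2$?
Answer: $8100$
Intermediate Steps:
$Z{\left(n \right)} = 1$ ($Z{\left(n \right)} = \frac{2 n}{2 n} = 2 n \frac{1}{2 n} = 1$)
$o{\left(G \right)} = 8 + G$ ($o{\left(G \right)} = 7 + \left(G + 1\right) = 7 + \left(1 + G\right) = 8 + G$)
$E{\left(Y,r \right)} = \left(2 + r\right)^{2}$
$D{\left(N \right)} = N^{2}$
$\left(D{\left(E{\left(2,-5 \right)} \right)} + o{\left(1 \right)}\right)^{2} = \left(\left(\left(2 - 5\right)^{2}\right)^{2} + \left(8 + 1\right)\right)^{2} = \left(\left(\left(-3\right)^{2}\right)^{2} + 9\right)^{2} = \left(9^{2} + 9\right)^{2} = \left(81 + 9\right)^{2} = 90^{2} = 8100$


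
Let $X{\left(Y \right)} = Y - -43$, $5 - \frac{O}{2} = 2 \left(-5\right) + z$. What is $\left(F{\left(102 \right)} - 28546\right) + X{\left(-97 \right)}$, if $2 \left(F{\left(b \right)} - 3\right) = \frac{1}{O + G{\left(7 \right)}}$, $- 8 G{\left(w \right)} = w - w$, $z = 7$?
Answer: $- \frac{915103}{32} \approx -28597.0$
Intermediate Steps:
$G{\left(w \right)} = 0$ ($G{\left(w \right)} = - \frac{w - w}{8} = \left(- \frac{1}{8}\right) 0 = 0$)
$O = 16$ ($O = 10 - 2 \left(2 \left(-5\right) + 7\right) = 10 - 2 \left(-10 + 7\right) = 10 - -6 = 10 + 6 = 16$)
$F{\left(b \right)} = \frac{97}{32}$ ($F{\left(b \right)} = 3 + \frac{1}{2 \left(16 + 0\right)} = 3 + \frac{1}{2 \cdot 16} = 3 + \frac{1}{2} \cdot \frac{1}{16} = 3 + \frac{1}{32} = \frac{97}{32}$)
$X{\left(Y \right)} = 43 + Y$ ($X{\left(Y \right)} = Y + 43 = 43 + Y$)
$\left(F{\left(102 \right)} - 28546\right) + X{\left(-97 \right)} = \left(\frac{97}{32} - 28546\right) + \left(43 - 97\right) = - \frac{913375}{32} - 54 = - \frac{915103}{32}$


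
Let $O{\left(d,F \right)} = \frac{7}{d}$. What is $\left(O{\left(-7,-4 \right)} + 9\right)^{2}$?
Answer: $64$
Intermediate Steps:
$\left(O{\left(-7,-4 \right)} + 9\right)^{2} = \left(\frac{7}{-7} + 9\right)^{2} = \left(7 \left(- \frac{1}{7}\right) + 9\right)^{2} = \left(-1 + 9\right)^{2} = 8^{2} = 64$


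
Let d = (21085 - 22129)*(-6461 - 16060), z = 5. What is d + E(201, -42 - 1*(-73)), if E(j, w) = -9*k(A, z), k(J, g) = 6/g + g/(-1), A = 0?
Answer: 117559791/5 ≈ 2.3512e+7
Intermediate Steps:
k(J, g) = -g + 6/g (k(J, g) = 6/g + g*(-1) = 6/g - g = -g + 6/g)
d = 23511924 (d = -1044*(-22521) = 23511924)
E(j, w) = 171/5 (E(j, w) = -9*(-1*5 + 6/5) = -9*(-5 + 6*(⅕)) = -9*(-5 + 6/5) = -9*(-19/5) = 171/5)
d + E(201, -42 - 1*(-73)) = 23511924 + 171/5 = 117559791/5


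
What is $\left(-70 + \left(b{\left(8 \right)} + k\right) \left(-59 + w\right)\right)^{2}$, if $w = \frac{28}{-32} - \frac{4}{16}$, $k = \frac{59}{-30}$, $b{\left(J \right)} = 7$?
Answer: $\frac{7997903761}{57600} \approx 1.3885 \cdot 10^{5}$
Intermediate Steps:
$k = - \frac{59}{30}$ ($k = 59 \left(- \frac{1}{30}\right) = - \frac{59}{30} \approx -1.9667$)
$w = - \frac{9}{8}$ ($w = 28 \left(- \frac{1}{32}\right) - \frac{1}{4} = - \frac{7}{8} - \frac{1}{4} = - \frac{9}{8} \approx -1.125$)
$\left(-70 + \left(b{\left(8 \right)} + k\right) \left(-59 + w\right)\right)^{2} = \left(-70 + \left(7 - \frac{59}{30}\right) \left(-59 - \frac{9}{8}\right)\right)^{2} = \left(-70 + \frac{151}{30} \left(- \frac{481}{8}\right)\right)^{2} = \left(-70 - \frac{72631}{240}\right)^{2} = \left(- \frac{89431}{240}\right)^{2} = \frac{7997903761}{57600}$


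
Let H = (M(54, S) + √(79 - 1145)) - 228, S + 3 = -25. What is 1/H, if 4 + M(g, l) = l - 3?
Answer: -263/70235 - I*√1066/70235 ≈ -0.0037446 - 0.00046486*I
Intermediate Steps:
S = -28 (S = -3 - 25 = -28)
M(g, l) = -7 + l (M(g, l) = -4 + (l - 3) = -4 + (-3 + l) = -7 + l)
H = -263 + I*√1066 (H = ((-7 - 28) + √(79 - 1145)) - 228 = (-35 + √(-1066)) - 228 = (-35 + I*√1066) - 228 = -263 + I*√1066 ≈ -263.0 + 32.65*I)
1/H = 1/(-263 + I*√1066)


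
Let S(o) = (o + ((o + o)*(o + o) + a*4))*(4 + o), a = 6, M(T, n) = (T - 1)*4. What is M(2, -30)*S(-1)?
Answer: 324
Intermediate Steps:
M(T, n) = -4 + 4*T (M(T, n) = (-1 + T)*4 = -4 + 4*T)
S(o) = (4 + o)*(24 + o + 4*o²) (S(o) = (o + ((o + o)*(o + o) + 6*4))*(4 + o) = (o + ((2*o)*(2*o) + 24))*(4 + o) = (o + (4*o² + 24))*(4 + o) = (o + (24 + 4*o²))*(4 + o) = (24 + o + 4*o²)*(4 + o) = (4 + o)*(24 + o + 4*o²))
M(2, -30)*S(-1) = (-4 + 4*2)*(96 + 4*(-1)³ + 17*(-1)² + 28*(-1)) = (-4 + 8)*(96 + 4*(-1) + 17*1 - 28) = 4*(96 - 4 + 17 - 28) = 4*81 = 324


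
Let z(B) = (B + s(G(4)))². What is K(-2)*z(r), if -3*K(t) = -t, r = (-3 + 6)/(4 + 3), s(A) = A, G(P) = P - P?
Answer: -6/49 ≈ -0.12245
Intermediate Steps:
G(P) = 0
r = 3/7 ≈ 0.42857
z(B) = B² (z(B) = (B + 0)² = B²)
K(t) = t/3 (K(t) = -(-1)*t/3 = t/3)
K(-2)*z(r) = ((⅓)*(-2))*(3/7)² = -⅔*9/49 = -6/49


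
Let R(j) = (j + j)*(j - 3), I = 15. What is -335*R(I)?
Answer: -120600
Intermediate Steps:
R(j) = 2*j*(-3 + j) (R(j) = (2*j)*(-3 + j) = 2*j*(-3 + j))
-335*R(I) = -670*15*(-3 + 15) = -670*15*12 = -335*360 = -120600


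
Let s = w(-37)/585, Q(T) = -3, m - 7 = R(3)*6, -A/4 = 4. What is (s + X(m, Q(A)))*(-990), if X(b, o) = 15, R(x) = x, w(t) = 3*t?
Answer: -190608/13 ≈ -14662.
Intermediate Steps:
A = -16 (A = -4*4 = -16)
m = 25 (m = 7 + 3*6 = 7 + 18 = 25)
s = -37/195 (s = (3*(-37))/585 = -111*1/585 = -37/195 ≈ -0.18974)
(s + X(m, Q(A)))*(-990) = (-37/195 + 15)*(-990) = (2888/195)*(-990) = -190608/13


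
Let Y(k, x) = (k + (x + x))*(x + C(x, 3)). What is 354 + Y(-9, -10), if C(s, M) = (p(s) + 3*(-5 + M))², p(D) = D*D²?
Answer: -29348400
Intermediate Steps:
p(D) = D³
C(s, M) = (-15 + s³ + 3*M)² (C(s, M) = (s³ + 3*(-5 + M))² = (s³ + (-15 + 3*M))² = (-15 + s³ + 3*M)²)
Y(k, x) = (k + 2*x)*(x + (-6 + x³)²) (Y(k, x) = (k + (x + x))*(x + (-15 + x³ + 3*3)²) = (k + 2*x)*(x + (-15 + x³ + 9)²) = (k + 2*x)*(x + (-6 + x³)²))
354 + Y(-9, -10) = 354 + (2*(-10)² - 9*(-10) - 9*(-6 + (-10)³)² + 2*(-10)*(-6 + (-10)³)²) = 354 + (2*100 + 90 - 9*(-6 - 1000)² + 2*(-10)*(-6 - 1000)²) = 354 + (200 + 90 - 9*(-1006)² + 2*(-10)*(-1006)²) = 354 + (200 + 90 - 9*1012036 + 2*(-10)*1012036) = 354 + (200 + 90 - 9108324 - 20240720) = 354 - 29348754 = -29348400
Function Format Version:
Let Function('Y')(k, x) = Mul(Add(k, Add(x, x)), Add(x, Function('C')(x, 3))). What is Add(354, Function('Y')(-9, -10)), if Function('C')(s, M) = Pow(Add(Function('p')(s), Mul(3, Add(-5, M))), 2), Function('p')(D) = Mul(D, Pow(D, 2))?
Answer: -29348400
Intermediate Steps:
Function('p')(D) = Pow(D, 3)
Function('C')(s, M) = Pow(Add(-15, Pow(s, 3), Mul(3, M)), 2) (Function('C')(s, M) = Pow(Add(Pow(s, 3), Mul(3, Add(-5, M))), 2) = Pow(Add(Pow(s, 3), Add(-15, Mul(3, M))), 2) = Pow(Add(-15, Pow(s, 3), Mul(3, M)), 2))
Function('Y')(k, x) = Mul(Add(k, Mul(2, x)), Add(x, Pow(Add(-6, Pow(x, 3)), 2))) (Function('Y')(k, x) = Mul(Add(k, Add(x, x)), Add(x, Pow(Add(-15, Pow(x, 3), Mul(3, 3)), 2))) = Mul(Add(k, Mul(2, x)), Add(x, Pow(Add(-15, Pow(x, 3), 9), 2))) = Mul(Add(k, Mul(2, x)), Add(x, Pow(Add(-6, Pow(x, 3)), 2))))
Add(354, Function('Y')(-9, -10)) = Add(354, Add(Mul(2, Pow(-10, 2)), Mul(-9, -10), Mul(-9, Pow(Add(-6, Pow(-10, 3)), 2)), Mul(2, -10, Pow(Add(-6, Pow(-10, 3)), 2)))) = Add(354, Add(Mul(2, 100), 90, Mul(-9, Pow(Add(-6, -1000), 2)), Mul(2, -10, Pow(Add(-6, -1000), 2)))) = Add(354, Add(200, 90, Mul(-9, Pow(-1006, 2)), Mul(2, -10, Pow(-1006, 2)))) = Add(354, Add(200, 90, Mul(-9, 1012036), Mul(2, -10, 1012036))) = Add(354, Add(200, 90, -9108324, -20240720)) = Add(354, -29348754) = -29348400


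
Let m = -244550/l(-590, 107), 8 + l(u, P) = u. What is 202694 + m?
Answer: 60727781/299 ≈ 2.0310e+5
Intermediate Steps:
l(u, P) = -8 + u
m = 122275/299 (m = -244550/(-8 - 590) = -244550/(-598) = -244550*(-1/598) = 122275/299 ≈ 408.95)
202694 + m = 202694 + 122275/299 = 60727781/299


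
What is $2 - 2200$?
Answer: $-2198$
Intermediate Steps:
$2 - 2200 = -2198$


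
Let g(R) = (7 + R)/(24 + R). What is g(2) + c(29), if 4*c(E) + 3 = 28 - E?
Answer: -17/26 ≈ -0.65385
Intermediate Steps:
c(E) = 25/4 - E/4 (c(E) = -¾ + (28 - E)/4 = -¾ + (7 - E/4) = 25/4 - E/4)
g(R) = (7 + R)/(24 + R)
g(2) + c(29) = (7 + 2)/(24 + 2) + (25/4 - ¼*29) = 9/26 + (25/4 - 29/4) = (1/26)*9 - 1 = 9/26 - 1 = -17/26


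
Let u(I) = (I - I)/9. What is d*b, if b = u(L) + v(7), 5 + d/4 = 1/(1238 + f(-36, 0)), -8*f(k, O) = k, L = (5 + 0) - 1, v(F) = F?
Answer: -49692/355 ≈ -139.98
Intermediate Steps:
L = 4 (L = 5 - 1 = 4)
f(k, O) = -k/8
u(I) = 0 (u(I) = 0*(1/9) = 0)
d = -49692/2485 (d = -20 + 4/(1238 - 1/8*(-36)) = -20 + 4/(1238 + 9/2) = -20 + 4/(2485/2) = -20 + 4*(2/2485) = -20 + 8/2485 = -49692/2485 ≈ -19.997)
b = 7 (b = 0 + 7 = 7)
d*b = -49692/2485*7 = -49692/355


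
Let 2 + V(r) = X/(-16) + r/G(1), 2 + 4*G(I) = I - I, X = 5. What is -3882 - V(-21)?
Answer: -62747/16 ≈ -3921.7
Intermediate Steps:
G(I) = -½ (G(I) = -½ + (I - I)/4 = -½ + (¼)*0 = -½ + 0 = -½)
V(r) = -37/16 - 2*r (V(r) = -2 + (5/(-16) + r/(-½)) = -2 + (5*(-1/16) + r*(-2)) = -2 + (-5/16 - 2*r) = -37/16 - 2*r)
-3882 - V(-21) = -3882 - (-37/16 - 2*(-21)) = -3882 - (-37/16 + 42) = -3882 - 1*635/16 = -3882 - 635/16 = -62747/16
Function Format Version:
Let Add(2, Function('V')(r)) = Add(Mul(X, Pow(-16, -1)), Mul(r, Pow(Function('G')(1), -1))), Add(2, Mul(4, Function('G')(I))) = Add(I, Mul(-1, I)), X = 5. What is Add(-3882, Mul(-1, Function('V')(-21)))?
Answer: Rational(-62747, 16) ≈ -3921.7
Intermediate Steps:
Function('G')(I) = Rational(-1, 2) (Function('G')(I) = Add(Rational(-1, 2), Mul(Rational(1, 4), Add(I, Mul(-1, I)))) = Add(Rational(-1, 2), Mul(Rational(1, 4), 0)) = Add(Rational(-1, 2), 0) = Rational(-1, 2))
Function('V')(r) = Add(Rational(-37, 16), Mul(-2, r)) (Function('V')(r) = Add(-2, Add(Mul(5, Pow(-16, -1)), Mul(r, Pow(Rational(-1, 2), -1)))) = Add(-2, Add(Mul(5, Rational(-1, 16)), Mul(r, -2))) = Add(-2, Add(Rational(-5, 16), Mul(-2, r))) = Add(Rational(-37, 16), Mul(-2, r)))
Add(-3882, Mul(-1, Function('V')(-21))) = Add(-3882, Mul(-1, Add(Rational(-37, 16), Mul(-2, -21)))) = Add(-3882, Mul(-1, Add(Rational(-37, 16), 42))) = Add(-3882, Mul(-1, Rational(635, 16))) = Add(-3882, Rational(-635, 16)) = Rational(-62747, 16)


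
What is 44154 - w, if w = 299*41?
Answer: 31895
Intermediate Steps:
w = 12259
44154 - w = 44154 - 1*12259 = 44154 - 12259 = 31895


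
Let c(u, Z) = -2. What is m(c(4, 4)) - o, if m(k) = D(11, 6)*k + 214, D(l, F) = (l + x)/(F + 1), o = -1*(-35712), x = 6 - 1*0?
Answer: -248520/7 ≈ -35503.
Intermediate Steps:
x = 6 (x = 6 + 0 = 6)
o = 35712
D(l, F) = (6 + l)/(1 + F) (D(l, F) = (l + 6)/(F + 1) = (6 + l)/(1 + F))
m(k) = 214 + 17*k/7 (m(k) = ((6 + 11)/(1 + 6))*k + 214 = (17/7)*k + 214 = ((1/7)*17)*k + 214 = 17*k/7 + 214 = 214 + 17*k/7)
m(c(4, 4)) - o = (214 + (17/7)*(-2)) - 1*35712 = (214 - 34/7) - 35712 = 1464/7 - 35712 = -248520/7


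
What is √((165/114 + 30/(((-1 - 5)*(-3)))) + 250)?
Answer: √3289470/114 ≈ 15.910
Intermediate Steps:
√((165/114 + 30/(((-1 - 5)*(-3)))) + 250) = √((165*(1/114) + 30/((-6*(-3)))) + 250) = √((55/38 + 30/18) + 250) = √((55/38 + 30*(1/18)) + 250) = √((55/38 + 5/3) + 250) = √(355/114 + 250) = √(28855/114) = √3289470/114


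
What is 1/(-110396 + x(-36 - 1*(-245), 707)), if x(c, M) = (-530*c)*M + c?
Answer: -1/78424577 ≈ -1.2751e-8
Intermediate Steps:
x(c, M) = c - 530*M*c (x(c, M) = -530*M*c + c = c - 530*M*c)
1/(-110396 + x(-36 - 1*(-245), 707)) = 1/(-110396 + (-36 - 1*(-245))*(1 - 530*707)) = 1/(-110396 + (-36 + 245)*(1 - 374710)) = 1/(-110396 + 209*(-374709)) = 1/(-110396 - 78314181) = 1/(-78424577) = -1/78424577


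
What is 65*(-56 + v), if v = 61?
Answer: 325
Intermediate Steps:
65*(-56 + v) = 65*(-56 + 61) = 65*5 = 325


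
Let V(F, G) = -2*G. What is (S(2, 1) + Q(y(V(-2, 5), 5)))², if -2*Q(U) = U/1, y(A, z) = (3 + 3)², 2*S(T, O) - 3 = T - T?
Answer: 1089/4 ≈ 272.25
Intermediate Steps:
S(T, O) = 3/2 (S(T, O) = 3/2 + (T - T)/2 = 3/2 + (½)*0 = 3/2 + 0 = 3/2)
y(A, z) = 36 (y(A, z) = 6² = 36)
Q(U) = -U/2 (Q(U) = -U/(2*1) = -U/2)
(S(2, 1) + Q(y(V(-2, 5), 5)))² = (3/2 - ½*36)² = (3/2 - 18)² = (-33/2)² = 1089/4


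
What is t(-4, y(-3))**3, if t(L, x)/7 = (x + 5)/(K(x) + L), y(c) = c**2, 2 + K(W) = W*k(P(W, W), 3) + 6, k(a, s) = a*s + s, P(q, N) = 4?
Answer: 941192/2460375 ≈ 0.38254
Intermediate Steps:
k(a, s) = s + a*s
K(W) = 4 + 15*W (K(W) = -2 + (W*(3*(1 + 4)) + 6) = -2 + (W*(3*5) + 6) = -2 + (W*15 + 6) = -2 + (15*W + 6) = -2 + (6 + 15*W) = 4 + 15*W)
t(L, x) = 7*(5 + x)/(4 + L + 15*x) (t(L, x) = 7*((x + 5)/((4 + 15*x) + L)) = 7*((5 + x)/(4 + L + 15*x)) = 7*(5 + x)/(4 + L + 15*x))
t(-4, y(-3))**3 = (7*(5 + (-3)**2)/(4 - 4 + 15*(-3)**2))**3 = (7*(5 + 9)/(4 - 4 + 15*9))**3 = (7*14/(4 - 4 + 135))**3 = (7*14/135)**3 = (7*(1/135)*14)**3 = (98/135)**3 = 941192/2460375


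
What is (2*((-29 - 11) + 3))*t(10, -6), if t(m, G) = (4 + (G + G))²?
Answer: -4736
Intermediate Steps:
t(m, G) = (4 + 2*G)²
(2*((-29 - 11) + 3))*t(10, -6) = (2*((-29 - 11) + 3))*(4*(2 - 6)²) = (2*(-40 + 3))*(4*(-4)²) = (2*(-37))*(4*16) = -74*64 = -4736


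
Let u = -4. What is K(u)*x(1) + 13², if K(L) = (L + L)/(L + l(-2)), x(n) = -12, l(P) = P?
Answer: 153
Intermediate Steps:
K(L) = 2*L/(-2 + L) (K(L) = (L + L)/(L - 2) = (2*L)/(-2 + L) = 2*L/(-2 + L))
K(u)*x(1) + 13² = (2*(-4)/(-2 - 4))*(-12) + 13² = (2*(-4)/(-6))*(-12) + 169 = (2*(-4)*(-⅙))*(-12) + 169 = (4/3)*(-12) + 169 = -16 + 169 = 153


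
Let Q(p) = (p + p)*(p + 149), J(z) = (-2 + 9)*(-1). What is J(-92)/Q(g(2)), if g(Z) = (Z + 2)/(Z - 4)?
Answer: 1/84 ≈ 0.011905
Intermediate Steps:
g(Z) = (2 + Z)/(-4 + Z)
J(z) = -7 (J(z) = 7*(-1) = -7)
Q(p) = 2*p*(149 + p) (Q(p) = (2*p)*(149 + p) = 2*p*(149 + p))
J(-92)/Q(g(2)) = -7*(-4 + 2)/(2*(2 + 2)*(149 + (2 + 2)/(-4 + 2))) = -7*(-1/(4*(149 + 4/(-2)))) = -7*(-1/(4*(149 - ½*4))) = -7*(-1/(4*(149 - 2))) = -7/(2*(-2)*147) = -7/(-588) = -7*(-1/588) = 1/84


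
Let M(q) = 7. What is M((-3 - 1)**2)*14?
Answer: 98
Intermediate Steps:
M((-3 - 1)**2)*14 = 7*14 = 98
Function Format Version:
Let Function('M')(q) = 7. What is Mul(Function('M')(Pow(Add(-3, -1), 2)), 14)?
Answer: 98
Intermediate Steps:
Mul(Function('M')(Pow(Add(-3, -1), 2)), 14) = Mul(7, 14) = 98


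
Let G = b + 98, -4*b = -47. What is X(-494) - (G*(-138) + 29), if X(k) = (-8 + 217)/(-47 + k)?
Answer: 16355635/1082 ≈ 15116.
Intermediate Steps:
b = 47/4 (b = -¼*(-47) = 47/4 ≈ 11.750)
G = 439/4 (G = 47/4 + 98 = 439/4 ≈ 109.75)
X(k) = 209/(-47 + k)
X(-494) - (G*(-138) + 29) = 209/(-47 - 494) - ((439/4)*(-138) + 29) = 209/(-541) - (-30291/2 + 29) = 209*(-1/541) - 1*(-30233/2) = -209/541 + 30233/2 = 16355635/1082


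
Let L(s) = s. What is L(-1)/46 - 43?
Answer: -1979/46 ≈ -43.022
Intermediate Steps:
L(-1)/46 - 43 = -1/46 - 43 = -1979/46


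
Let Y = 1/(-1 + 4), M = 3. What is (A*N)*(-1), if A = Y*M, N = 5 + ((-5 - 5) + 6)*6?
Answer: 19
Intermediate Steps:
Y = ⅓ (Y = 1/3 = ⅓ ≈ 0.33333)
N = -19 (N = 5 + (-10 + 6)*6 = 5 - 4*6 = 5 - 24 = -19)
A = 1 (A = (⅓)*3 = 1)
(A*N)*(-1) = (1*(-19))*(-1) = -19*(-1) = 19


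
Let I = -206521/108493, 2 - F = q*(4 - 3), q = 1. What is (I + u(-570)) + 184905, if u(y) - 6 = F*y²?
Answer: 7901531186/15499 ≈ 5.0981e+5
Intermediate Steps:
F = 1 (F = 2 - (4 - 3) = 2 - 1 = 1)
I = -29503/15499 (I = -206521*1/108493 = -29503/15499 ≈ -1.9035)
u(y) = 6 + y² (u(y) = 6 + 1*y² = 6 + y²)
(I + u(-570)) + 184905 = (-29503/15499 + (6 + (-570)²)) + 184905 = (-29503/15499 + (6 + 324900)) + 184905 = (-29503/15499 + 324906) + 184905 = 5035688591/15499 + 184905 = 7901531186/15499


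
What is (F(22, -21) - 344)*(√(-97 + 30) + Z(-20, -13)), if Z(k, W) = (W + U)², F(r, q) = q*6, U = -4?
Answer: -135830 - 470*I*√67 ≈ -1.3583e+5 - 3847.1*I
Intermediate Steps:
F(r, q) = 6*q
Z(k, W) = (-4 + W)² (Z(k, W) = (W - 4)² = (-4 + W)²)
(F(22, -21) - 344)*(√(-97 + 30) + Z(-20, -13)) = (6*(-21) - 344)*(√(-97 + 30) + (-4 - 13)²) = (-126 - 344)*(√(-67) + (-17)²) = -470*(I*√67 + 289) = -470*(289 + I*√67) = -135830 - 470*I*√67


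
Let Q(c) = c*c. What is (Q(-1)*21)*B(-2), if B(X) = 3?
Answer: 63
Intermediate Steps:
Q(c) = c²
(Q(-1)*21)*B(-2) = ((-1)²*21)*3 = (1*21)*3 = 21*3 = 63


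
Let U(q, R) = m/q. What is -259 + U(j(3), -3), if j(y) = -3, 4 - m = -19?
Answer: -800/3 ≈ -266.67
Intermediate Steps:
m = 23 (m = 4 - 1*(-19) = 4 + 19 = 23)
U(q, R) = 23/q
-259 + U(j(3), -3) = -259 + 23/(-3) = -259 + 23*(-⅓) = -259 - 23/3 = -800/3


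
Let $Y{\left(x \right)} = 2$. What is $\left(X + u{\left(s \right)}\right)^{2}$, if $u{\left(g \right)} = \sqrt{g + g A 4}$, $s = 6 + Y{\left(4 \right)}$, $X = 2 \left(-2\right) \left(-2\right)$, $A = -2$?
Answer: $8 + 32 i \sqrt{14} \approx 8.0 + 119.73 i$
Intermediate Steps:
$X = 8$ ($X = \left(-4\right) \left(-2\right) = 8$)
$s = 8$ ($s = 6 + 2 = 8$)
$u{\left(g \right)} = \sqrt{7} \sqrt{- g}$ ($u{\left(g \right)} = \sqrt{g + g \left(-2\right) 4} = \sqrt{g + - 2 g 4} = \sqrt{g - 8 g} = \sqrt{- 7 g} = \sqrt{7} \sqrt{- g}$)
$\left(X + u{\left(s \right)}\right)^{2} = \left(8 + \sqrt{7} \sqrt{\left(-1\right) 8}\right)^{2} = \left(8 + \sqrt{7} \sqrt{-8}\right)^{2} = \left(8 + \sqrt{7} \cdot 2 i \sqrt{2}\right)^{2} = \left(8 + 2 i \sqrt{14}\right)^{2}$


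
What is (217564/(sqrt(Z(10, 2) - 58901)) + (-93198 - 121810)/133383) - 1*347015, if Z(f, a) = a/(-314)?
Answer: -46286116753/133383 - 108782*I*sqrt(1451850906)/4623729 ≈ -3.4702e+5 - 896.45*I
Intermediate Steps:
Z(f, a) = -a/314 (Z(f, a) = a*(-1/314) = -a/314)
(217564/(sqrt(Z(10, 2) - 58901)) + (-93198 - 121810)/133383) - 1*347015 = (217564/(sqrt(-1/314*2 - 58901)) + (-93198 - 121810)/133383) - 1*347015 = (217564/(sqrt(-1/157 - 58901)) - 215008*1/133383) - 347015 = (217564/(sqrt(-9247458/157)) - 215008/133383) - 347015 = (217564/((I*sqrt(1451850906)/157)) - 215008/133383) - 347015 = (217564*(-I*sqrt(1451850906)/9247458) - 215008/133383) - 347015 = (-108782*I*sqrt(1451850906)/4623729 - 215008/133383) - 347015 = (-215008/133383 - 108782*I*sqrt(1451850906)/4623729) - 347015 = -46286116753/133383 - 108782*I*sqrt(1451850906)/4623729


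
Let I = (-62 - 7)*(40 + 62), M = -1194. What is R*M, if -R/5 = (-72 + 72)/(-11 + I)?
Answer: 0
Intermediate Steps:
I = -7038 (I = -69*102 = -7038)
R = 0 (R = -5*(-72 + 72)/(-11 - 7038) = -0/(-7049) = -0*(-1)/7049 = -5*0 = 0)
R*M = 0*(-1194) = 0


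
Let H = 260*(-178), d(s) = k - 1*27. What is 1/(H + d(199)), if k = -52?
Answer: -1/46359 ≈ -2.1571e-5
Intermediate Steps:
d(s) = -79 (d(s) = -52 - 1*27 = -52 - 27 = -79)
H = -46280
1/(H + d(199)) = 1/(-46280 - 79) = 1/(-46359) = -1/46359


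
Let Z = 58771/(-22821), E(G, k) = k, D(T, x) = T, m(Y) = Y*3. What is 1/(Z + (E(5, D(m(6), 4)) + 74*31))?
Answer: 22821/52703381 ≈ 0.00043301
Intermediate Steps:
m(Y) = 3*Y
Z = -58771/22821 (Z = 58771*(-1/22821) = -58771/22821 ≈ -2.5753)
1/(Z + (E(5, D(m(6), 4)) + 74*31)) = 1/(-58771/22821 + (3*6 + 74*31)) = 1/(-58771/22821 + (18 + 2294)) = 1/(-58771/22821 + 2312) = 1/(52703381/22821) = 22821/52703381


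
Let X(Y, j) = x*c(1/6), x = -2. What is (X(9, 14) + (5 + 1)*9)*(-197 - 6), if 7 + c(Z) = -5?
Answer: -15834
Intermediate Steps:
c(Z) = -12 (c(Z) = -7 - 5 = -12)
X(Y, j) = 24 (X(Y, j) = -2*(-12) = 24)
(X(9, 14) + (5 + 1)*9)*(-197 - 6) = (24 + (5 + 1)*9)*(-197 - 6) = (24 + 6*9)*(-203) = (24 + 54)*(-203) = 78*(-203) = -15834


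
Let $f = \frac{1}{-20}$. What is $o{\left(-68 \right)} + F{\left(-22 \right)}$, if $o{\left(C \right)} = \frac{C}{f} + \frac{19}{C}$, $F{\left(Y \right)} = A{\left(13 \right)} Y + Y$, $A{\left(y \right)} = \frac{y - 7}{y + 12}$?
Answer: $\frac{2265149}{1700} \approx 1332.4$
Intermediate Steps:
$f = - \frac{1}{20} \approx -0.05$
$A{\left(y \right)} = \frac{-7 + y}{12 + y}$
$F{\left(Y \right)} = \frac{31 Y}{25}$ ($F{\left(Y \right)} = \frac{-7 + 13}{12 + 13} Y + Y = \frac{1}{25} \cdot 6 Y + Y = \frac{6 Y}{25} + Y = \frac{31 Y}{25}$)
$o{\left(C \right)} = - 20 C + \frac{19}{C}$ ($o{\left(C \right)} = \frac{C}{- \frac{1}{20}} + \frac{19}{C} = C \left(-20\right) + \frac{19}{C} = - 20 C + \frac{19}{C}$)
$o{\left(-68 \right)} + F{\left(-22 \right)} = \left(\left(-20\right) \left(-68\right) + \frac{19}{-68}\right) + \frac{31}{25} \left(-22\right) = \left(1360 + 19 \left(- \frac{1}{68}\right)\right) - \frac{682}{25} = \left(1360 - \frac{19}{68}\right) - \frac{682}{25} = \frac{92461}{68} - \frac{682}{25} = \frac{2265149}{1700}$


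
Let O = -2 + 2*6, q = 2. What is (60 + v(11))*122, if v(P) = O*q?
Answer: 9760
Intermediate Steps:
O = 10 (O = -2 + 12 = 10)
v(P) = 20 (v(P) = 10*2 = 20)
(60 + v(11))*122 = (60 + 20)*122 = 80*122 = 9760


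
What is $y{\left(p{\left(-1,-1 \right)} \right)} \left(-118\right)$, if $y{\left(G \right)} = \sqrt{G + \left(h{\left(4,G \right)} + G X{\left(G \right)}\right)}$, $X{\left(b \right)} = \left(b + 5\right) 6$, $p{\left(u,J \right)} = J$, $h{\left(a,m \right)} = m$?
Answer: $- 118 i \sqrt{26} \approx - 601.68 i$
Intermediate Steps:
$X{\left(b \right)} = 30 + 6 b$ ($X{\left(b \right)} = \left(5 + b\right) 6 = 30 + 6 b$)
$y{\left(G \right)} = \sqrt{2 G + G \left(30 + 6 G\right)}$ ($y{\left(G \right)} = \sqrt{G + \left(G + G \left(30 + 6 G\right)\right)} = \sqrt{2 G + G \left(30 + 6 G\right)}$)
$y{\left(p{\left(-1,-1 \right)} \right)} \left(-118\right) = \sqrt{2} \sqrt{- (16 + 3 \left(-1\right))} \left(-118\right) = \sqrt{2} \sqrt{- (16 - 3)} \left(-118\right) = \sqrt{2} \sqrt{\left(-1\right) 13} \left(-118\right) = \sqrt{2} \sqrt{-13} \left(-118\right) = \sqrt{2} i \sqrt{13} \left(-118\right) = i \sqrt{26} \left(-118\right) = - 118 i \sqrt{26}$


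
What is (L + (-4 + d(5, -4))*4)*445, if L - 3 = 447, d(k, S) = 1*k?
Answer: 202030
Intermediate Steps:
d(k, S) = k
L = 450 (L = 3 + 447 = 450)
(L + (-4 + d(5, -4))*4)*445 = (450 + (-4 + 5)*4)*445 = (450 + 1*4)*445 = (450 + 4)*445 = 454*445 = 202030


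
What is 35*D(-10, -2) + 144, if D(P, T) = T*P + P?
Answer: 494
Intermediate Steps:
D(P, T) = P + P*T (D(P, T) = P*T + P = P + P*T)
35*D(-10, -2) + 144 = 35*(-10*(1 - 2)) + 144 = 35*(-10*(-1)) + 144 = 35*10 + 144 = 350 + 144 = 494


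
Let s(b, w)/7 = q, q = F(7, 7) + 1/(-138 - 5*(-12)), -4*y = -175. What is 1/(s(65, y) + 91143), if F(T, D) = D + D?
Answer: 78/7116791 ≈ 1.0960e-5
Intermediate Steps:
F(T, D) = 2*D
y = 175/4 (y = -¼*(-175) = 175/4 ≈ 43.750)
q = 1091/78 (q = 2*7 + 1/(-138 - 5*(-12)) = 14 + 1/(-138 + 60) = 14 + 1/(-78) = 14 - 1/78 = 1091/78 ≈ 13.987)
s(b, w) = 7637/78 (s(b, w) = 7*(1091/78) = 7637/78)
1/(s(65, y) + 91143) = 1/(7637/78 + 91143) = 1/(7116791/78) = 78/7116791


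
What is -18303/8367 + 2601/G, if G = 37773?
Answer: -24799876/11705433 ≈ -2.1187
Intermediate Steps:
-18303/8367 + 2601/G = -18303/8367 + 2601/37773 = -18303*1/8367 + 2601*(1/37773) = -6101/2789 + 289/4197 = -24799876/11705433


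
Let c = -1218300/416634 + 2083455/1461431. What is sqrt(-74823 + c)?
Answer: 2*I*sqrt(192640399442473636591033177)/101480307209 ≈ 273.54*I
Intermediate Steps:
c = -152070532805/101480307209 (c = -1218300*1/416634 + 2083455*(1/1461431) = -203050/69439 + 2083455/1461431 = -152070532805/101480307209 ≈ -1.4985)
sqrt(-74823 + c) = sqrt(-74823 - 152070532805/101480307209) = sqrt(-7593213096831812/101480307209) = 2*I*sqrt(192640399442473636591033177)/101480307209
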